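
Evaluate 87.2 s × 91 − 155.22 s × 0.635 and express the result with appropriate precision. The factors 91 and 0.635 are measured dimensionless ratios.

7.8 × 10³ s

87.2 × 91 = 7935.2 → 7.9 × 10³ s (2 s.f., last digit at the 10^2 place).
155.22 × 0.635 = 98.5647 → 98.6 s (3 s.f., last digit at the 10^-1 place).
Difference: 7836.6353 s; keep the coarser place, 10^2.
Result: 7.8 × 10³ s.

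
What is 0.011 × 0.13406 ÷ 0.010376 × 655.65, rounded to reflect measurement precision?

0.011 × 0.13406 ÷ 0.010376 × 655.65 = 93.1824237664…
Multiplication/division keeps the fewest significant figures: 0.011 → 2 s.f., 0.13406 → 5 s.f., 0.010376 → 5 s.f., 655.65 → 5 s.f.; limit is 2.
Rounded to 2 significant figures: 93.

93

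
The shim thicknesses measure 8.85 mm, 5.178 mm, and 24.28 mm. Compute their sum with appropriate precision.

8.85 mm + 5.178 mm + 24.28 mm = 38.308 mm.
Addition/subtraction keeps the fewest decimal places: 8.85 → 2 decimal places, 5.178 → 3 decimal places, 24.28 → 2 decimal places; limit is 2.
Rounded to 2 decimal places: 38.31 mm.

38.31 mm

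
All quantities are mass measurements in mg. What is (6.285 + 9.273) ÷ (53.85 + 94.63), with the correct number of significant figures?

0.10478

6.285 + 9.273 = 15.558, limited to 3 d.p. → 5 s.f.; 53.85 + 94.63 = 148.48, limited to 2 d.p. → 5 s.f.
Carrying full precision, 15.558 ÷ 148.48 = 0.104781788793…; keep min(5, 5) = 5 s.f.
Rounded to 5 significant figures: 0.10478.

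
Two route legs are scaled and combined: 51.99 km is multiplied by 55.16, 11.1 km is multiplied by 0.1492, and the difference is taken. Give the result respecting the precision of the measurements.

2866 km

51.99 × 55.16 = 2867.7684 → 2868 km (4 s.f., last digit at the 10^0 place).
11.1 × 0.1492 = 1.65612 → 1.66 km (3 s.f., last digit at the 10^-2 place).
Difference: 2866.11228 km; keep the coarser place, 10^0.
Result: 2866 km.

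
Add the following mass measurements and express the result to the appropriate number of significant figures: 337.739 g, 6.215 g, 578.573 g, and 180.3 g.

337.739 g + 6.215 g + 578.573 g + 180.3 g = 1102.827 g.
Addition/subtraction keeps the fewest decimal places: 337.739 → 3 decimal places, 6.215 → 3 decimal places, 578.573 → 3 decimal places, 180.3 → 1 decimal place; limit is 1.
Rounded to 1 decimal place: 1102.8 g.

1102.8 g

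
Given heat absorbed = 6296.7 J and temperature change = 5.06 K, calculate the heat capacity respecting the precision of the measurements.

heat capacity = 6296.7 J ÷ 5.06 K = 1244.40711462… J/K.
6296.7 has 5 significant figures; 5.06 has 3.
Division/multiplication keeps the fewest: 3 significant figures.
Rounded: 1.24 × 10^3 J/K.

1.24 × 10^3 J/K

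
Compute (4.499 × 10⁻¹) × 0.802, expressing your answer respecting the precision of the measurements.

(4.499 × 10⁻¹) × 0.802 = 0.3608198
Multiplication/division keeps the fewest significant figures: 4.499 × 10⁻¹ → 4 s.f., 0.802 → 3 s.f.; limit is 3.
Rounded to 3 significant figures: 0.361.

0.361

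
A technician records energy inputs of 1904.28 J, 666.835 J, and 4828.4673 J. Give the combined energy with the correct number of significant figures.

7399.58 J

1904.28 J + 666.835 J + 4828.4673 J = 7399.5823 J.
Addition/subtraction keeps the fewest decimal places: 1904.28 → 2 decimal places, 666.835 → 3 decimal places, 4828.4673 → 4 decimal places; limit is 2.
Rounded to 2 decimal places: 7399.58 J.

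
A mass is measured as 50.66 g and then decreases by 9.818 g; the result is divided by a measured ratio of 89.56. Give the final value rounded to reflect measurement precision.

0.4560 g

50.66 g − 9.818 g = 40.842 g; the difference is limited to 2 decimal places (4 s.f.).
Carrying full precision, 40.842 ÷ 89.56 = 0.456029477445… g; 89.56 has 4 s.f., so the result keeps min(4, 4) = 4 s.f.
Rounded to 4 significant figures: 0.4560 g.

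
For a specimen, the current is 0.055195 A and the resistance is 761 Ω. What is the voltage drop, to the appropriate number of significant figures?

42.0 V

voltage drop = 0.055195 A × 761 Ω = 42.003395 V.
0.055195 has 5 significant figures; 761 has 3.
Division/multiplication keeps the fewest: 3 significant figures.
Rounded: 42.0 V.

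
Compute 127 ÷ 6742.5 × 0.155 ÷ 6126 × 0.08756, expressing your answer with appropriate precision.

127 ÷ 6742.5 × 0.155 ÷ 6126 × 0.08756 = 4.17295041673 × 10^-8…
Multiplication/division keeps the fewest significant figures: 127 → 3 s.f., 6742.5 → 5 s.f., 0.155 → 3 s.f., 6126 → 4 s.f., 0.08756 → 4 s.f.; limit is 3.
Rounded to 3 significant figures: 4.17 × 10⁻⁸.

4.17 × 10⁻⁸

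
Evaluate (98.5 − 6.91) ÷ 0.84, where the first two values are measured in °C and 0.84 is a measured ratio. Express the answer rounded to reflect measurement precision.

98.5 °C − 6.91 °C = 91.59 °C; the difference is limited to 1 decimal place (3 s.f.).
Carrying full precision, 91.59 ÷ 0.84 = 109.035714286… °C; 0.84 has 2 s.f., so the result keeps min(3, 2) = 2 s.f.
Rounded to 2 significant figures: 1.1 × 10^2 °C.

1.1 × 10^2 °C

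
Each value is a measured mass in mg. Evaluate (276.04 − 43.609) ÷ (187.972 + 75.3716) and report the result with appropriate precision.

276.04 − 43.609 = 232.431, limited to 2 d.p. → 5 s.f.; 187.972 + 75.3716 = 263.3436, limited to 3 d.p. → 6 s.f.
Carrying full precision, 232.431 ÷ 263.3436 = 0.882614956278…; keep min(5, 6) = 5 s.f.
Rounded to 5 significant figures: 8.8261 × 10^-1.

8.8261 × 10^-1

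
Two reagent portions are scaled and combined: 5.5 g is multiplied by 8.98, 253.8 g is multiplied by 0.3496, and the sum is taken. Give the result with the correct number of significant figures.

1.38 × 10² g

5.5 × 8.98 = 49.39 → 49 g (2 s.f., last digit at the 10^0 place).
253.8 × 0.3496 = 88.72848 → 88.73 g (4 s.f., last digit at the 10^-2 place).
Sum: 138.11848 g; keep the coarser place, 10^0.
Result: 1.38 × 10² g.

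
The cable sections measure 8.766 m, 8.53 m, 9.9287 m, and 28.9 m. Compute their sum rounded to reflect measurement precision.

8.766 m + 8.53 m + 9.9287 m + 28.9 m = 56.1247 m.
Addition/subtraction keeps the fewest decimal places: 8.766 → 3 decimal places, 8.53 → 2 decimal places, 9.9287 → 4 decimal places, 28.9 → 1 decimal place; limit is 1.
Rounded to 1 decimal place: 56.1 m.

56.1 m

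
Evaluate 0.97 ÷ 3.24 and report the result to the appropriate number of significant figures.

0.30

0.97 ÷ 3.24 = 0.299382716049…
Multiplication/division keeps the fewest significant figures: 0.97 → 2 s.f., 3.24 → 3 s.f.; limit is 2.
Rounded to 2 significant figures: 0.30.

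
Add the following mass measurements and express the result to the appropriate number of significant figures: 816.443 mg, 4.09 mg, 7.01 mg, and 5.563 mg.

833.11 mg

816.443 mg + 4.09 mg + 7.01 mg + 5.563 mg = 833.106 mg.
Addition/subtraction keeps the fewest decimal places: 816.443 → 3 decimal places, 4.09 → 2 decimal places, 7.01 → 2 decimal places, 5.563 → 3 decimal places; limit is 2.
Rounded to 2 decimal places: 833.11 mg.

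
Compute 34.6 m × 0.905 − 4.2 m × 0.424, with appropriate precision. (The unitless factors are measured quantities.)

34.6 × 0.905 = 31.313 → 31.3 m (3 s.f., last digit at the 10^-1 place).
4.2 × 0.424 = 1.7808 → 1.8 m (2 s.f., last digit at the 10^-1 place).
Difference: 29.5322 m; keep the coarser place, 10^-1.
Result: 29.5 m.

29.5 m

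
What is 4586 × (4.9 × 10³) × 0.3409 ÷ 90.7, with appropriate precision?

8.4 × 10⁴

4586 × (4.9 × 10³) × 0.3409 ÷ 90.7 = 84459.7603087…
Multiplication/division keeps the fewest significant figures: 4586 → 4 s.f., 4.9 × 10³ → 2 s.f., 0.3409 → 4 s.f., 90.7 → 3 s.f.; limit is 2.
Rounded to 2 significant figures: 8.4 × 10⁴.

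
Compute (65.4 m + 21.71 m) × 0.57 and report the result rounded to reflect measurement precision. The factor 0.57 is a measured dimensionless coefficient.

65.4 m + 21.71 m = 87.11 m; the sum is limited to 1 decimal place (3 s.f.).
Carrying full precision, 87.11 × 0.57 = 49.6527 m; 0.57 has 2 s.f., so the result keeps min(3, 2) = 2 s.f.
Rounded to 2 significant figures: 50. m.

50. m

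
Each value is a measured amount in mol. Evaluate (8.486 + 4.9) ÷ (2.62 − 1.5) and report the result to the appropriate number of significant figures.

12

8.486 + 4.9 = 13.386, limited to 1 d.p. → 3 s.f.; 2.62 − 1.5 = 1.12, limited to 1 d.p. → 2 s.f.
Carrying full precision, 13.386 ÷ 1.12 = 11.9517857143…; keep min(3, 2) = 2 s.f.
Rounded to 2 significant figures: 12.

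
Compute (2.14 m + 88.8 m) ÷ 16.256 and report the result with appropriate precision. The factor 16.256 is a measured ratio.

5.59 m

2.14 m + 88.8 m = 90.94 m; the sum is limited to 1 decimal place (3 s.f.).
Carrying full precision, 90.94 ÷ 16.256 = 5.59424212598… m; 16.256 has 5 s.f., so the result keeps min(3, 5) = 3 s.f.
Rounded to 3 significant figures: 5.59 m.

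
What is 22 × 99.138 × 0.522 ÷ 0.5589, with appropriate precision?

2.0 × 10^3

22 × 99.138 × 0.522 ÷ 0.5589 = 2037.03845411…
Multiplication/division keeps the fewest significant figures: 22 → 2 s.f., 99.138 → 5 s.f., 0.522 → 3 s.f., 0.5589 → 4 s.f.; limit is 2.
Rounded to 2 significant figures: 2.0 × 10^3.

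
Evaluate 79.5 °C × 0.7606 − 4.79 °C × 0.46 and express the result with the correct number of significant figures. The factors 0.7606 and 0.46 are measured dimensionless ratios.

79.5 × 0.7606 = 60.4677 → 60.5 °C (3 s.f., last digit at the 10^-1 place).
4.79 × 0.46 = 2.2034 → 2.2 °C (2 s.f., last digit at the 10^-1 place).
Difference: 58.2643 °C; keep the coarser place, 10^-1.
Result: 58.3 °C.

58.3 °C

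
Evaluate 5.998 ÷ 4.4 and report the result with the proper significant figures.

1.4

5.998 ÷ 4.4 = 1.36318181818…
Multiplication/division keeps the fewest significant figures: 5.998 → 4 s.f., 4.4 → 2 s.f.; limit is 2.
Rounded to 2 significant figures: 1.4.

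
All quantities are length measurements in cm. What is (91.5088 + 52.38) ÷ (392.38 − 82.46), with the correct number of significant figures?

4.6428 × 10⁻¹

91.5088 + 52.38 = 143.8888, limited to 2 d.p. → 5 s.f.; 392.38 − 82.46 = 309.92, limited to 2 d.p. → 5 s.f.
Carrying full precision, 143.8888 ÷ 309.92 = 0.464277232834…; keep min(5, 5) = 5 s.f.
Rounded to 5 significant figures: 4.6428 × 10⁻¹.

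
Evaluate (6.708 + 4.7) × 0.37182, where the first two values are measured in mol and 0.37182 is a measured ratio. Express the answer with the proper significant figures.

6.708 mol + 4.7 mol = 11.408 mol; the sum is limited to 1 decimal place (3 s.f.).
Carrying full precision, 11.408 × 0.37182 = 4.24172256 mol; 0.37182 has 5 s.f., so the result keeps min(3, 5) = 3 s.f.
Rounded to 3 significant figures: 4.24 mol.

4.24 mol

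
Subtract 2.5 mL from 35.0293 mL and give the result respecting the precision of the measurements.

35.0293 mL − 2.5 mL = 32.5293 mL.
Addition/subtraction keeps the fewest decimal places: 35.0293 → 4 decimal places, 2.5 → 1 decimal place; limit is 1.
Rounded to 1 decimal place: 32.5 mL.

32.5 mL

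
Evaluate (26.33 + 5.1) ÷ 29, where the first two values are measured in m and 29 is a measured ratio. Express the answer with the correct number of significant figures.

1.1 m

26.33 m + 5.1 m = 31.43 m; the sum is limited to 1 decimal place (3 s.f.).
Carrying full precision, 31.43 ÷ 29 = 1.08379310345… m; 29 has 2 s.f., so the result keeps min(3, 2) = 2 s.f.
Rounded to 2 significant figures: 1.1 m.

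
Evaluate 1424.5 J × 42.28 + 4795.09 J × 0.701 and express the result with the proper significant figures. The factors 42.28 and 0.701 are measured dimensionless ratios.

1424.5 × 42.28 = 60227.86 → 6.023 × 10^4 J (4 s.f., last digit at the 10^1 place).
4795.09 × 0.701 = 3361.35809 → 3.36 × 10^3 J (3 s.f., last digit at the 10^1 place).
Sum: 63589.21809 J; keep the coarser place, 10^1.
Result: 6.359 × 10^4 J.

6.359 × 10^4 J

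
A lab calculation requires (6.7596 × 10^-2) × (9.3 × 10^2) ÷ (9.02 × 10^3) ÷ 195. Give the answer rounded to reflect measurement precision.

(6.7596 × 10^-2) × (9.3 × 10^2) ÷ (9.02 × 10^3) ÷ 195 = 0.0000357406788334…
Multiplication/division keeps the fewest significant figures: 6.7596 × 10^-2 → 5 s.f., 9.3 × 10^2 → 2 s.f., 9.02 × 10^3 → 3 s.f., 195 → 3 s.f.; limit is 2.
Rounded to 2 significant figures: 3.6 × 10^-5.

3.6 × 10^-5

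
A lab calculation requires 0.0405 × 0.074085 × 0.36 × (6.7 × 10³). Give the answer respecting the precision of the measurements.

7.2

0.0405 × 0.074085 × 0.36 × (6.7 × 10³) = 7.23706731
Multiplication/division keeps the fewest significant figures: 0.0405 → 3 s.f., 0.074085 → 5 s.f., 0.36 → 2 s.f., 6.7 × 10³ → 2 s.f.; limit is 2.
Rounded to 2 significant figures: 7.2.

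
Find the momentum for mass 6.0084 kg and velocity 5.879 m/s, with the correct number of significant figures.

35.32 kg·m/s

momentum = 6.0084 kg × 5.879 m/s = 35.3233836 kg·m/s.
6.0084 has 5 significant figures; 5.879 has 4.
Division/multiplication keeps the fewest: 4 significant figures.
Rounded: 35.32 kg·m/s.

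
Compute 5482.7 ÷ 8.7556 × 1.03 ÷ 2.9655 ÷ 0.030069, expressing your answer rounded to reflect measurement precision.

7.23 × 10³

5482.7 ÷ 8.7556 × 1.03 ÷ 2.9655 ÷ 0.030069 = 7233.17348591…
Multiplication/division keeps the fewest significant figures: 5482.7 → 5 s.f., 8.7556 → 5 s.f., 1.03 → 3 s.f., 2.9655 → 5 s.f., 0.030069 → 5 s.f.; limit is 3.
Rounded to 3 significant figures: 7.23 × 10³.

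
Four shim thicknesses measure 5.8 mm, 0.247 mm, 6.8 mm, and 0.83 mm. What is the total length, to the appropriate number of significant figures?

5.8 mm + 0.247 mm + 6.8 mm + 0.83 mm = 13.677 mm.
Addition/subtraction keeps the fewest decimal places: 5.8 → 1 decimal place, 0.247 → 3 decimal places, 6.8 → 1 decimal place, 0.83 → 2 decimal places; limit is 1.
Rounded to 1 decimal place: 13.7 mm.

13.7 mm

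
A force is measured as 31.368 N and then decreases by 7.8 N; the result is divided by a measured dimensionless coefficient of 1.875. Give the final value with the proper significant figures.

12.6 N

31.368 N − 7.8 N = 23.568 N; the difference is limited to 1 decimal place (3 s.f.).
Carrying full precision, 23.568 ÷ 1.875 = 12.5696 N; 1.875 has 4 s.f., so the result keeps min(3, 4) = 3 s.f.
Rounded to 3 significant figures: 12.6 N.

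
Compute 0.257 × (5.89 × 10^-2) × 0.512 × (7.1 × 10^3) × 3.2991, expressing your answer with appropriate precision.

0.257 × (5.89 × 10^-2) × 0.512 × (7.1 × 10^3) × 3.2991 = 181.539948366…
Multiplication/division keeps the fewest significant figures: 0.257 → 3 s.f., 5.89 × 10^-2 → 3 s.f., 0.512 → 3 s.f., 7.1 × 10^3 → 2 s.f., 3.2991 → 5 s.f.; limit is 2.
Rounded to 2 significant figures: 1.8 × 10^2.

1.8 × 10^2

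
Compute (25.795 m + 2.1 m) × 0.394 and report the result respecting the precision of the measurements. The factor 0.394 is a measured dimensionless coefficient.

11.0 m

25.795 m + 2.1 m = 27.895 m; the sum is limited to 1 decimal place (3 s.f.).
Carrying full precision, 27.895 × 0.394 = 10.99063 m; 0.394 has 3 s.f., so the result keeps min(3, 3) = 3 s.f.
Rounded to 3 significant figures: 11.0 m.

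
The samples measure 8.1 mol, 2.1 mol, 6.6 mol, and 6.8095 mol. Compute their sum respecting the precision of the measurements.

23.6 mol

8.1 mol + 2.1 mol + 6.6 mol + 6.8095 mol = 23.6095 mol.
Addition/subtraction keeps the fewest decimal places: 8.1 → 1 decimal place, 2.1 → 1 decimal place, 6.6 → 1 decimal place, 6.8095 → 4 decimal places; limit is 1.
Rounded to 1 decimal place: 23.6 mol.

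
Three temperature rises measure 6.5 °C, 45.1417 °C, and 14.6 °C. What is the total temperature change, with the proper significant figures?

66.2 °C

6.5 °C + 45.1417 °C + 14.6 °C = 66.2417 °C.
Addition/subtraction keeps the fewest decimal places: 6.5 → 1 decimal place, 45.1417 → 4 decimal places, 14.6 → 1 decimal place; limit is 1.
Rounded to 1 decimal place: 66.2 °C.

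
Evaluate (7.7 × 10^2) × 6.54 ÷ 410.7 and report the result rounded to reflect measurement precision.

(7.7 × 10^2) × 6.54 ÷ 410.7 = 12.261504748…
Multiplication/division keeps the fewest significant figures: 7.7 × 10^2 → 2 s.f., 6.54 → 3 s.f., 410.7 → 4 s.f.; limit is 2.
Rounded to 2 significant figures: 12.

12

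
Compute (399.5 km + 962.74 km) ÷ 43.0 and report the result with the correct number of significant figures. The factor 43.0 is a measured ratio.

399.5 km + 962.74 km = 1362.24 km; the sum is limited to 1 decimal place (5 s.f.).
Carrying full precision, 1362.24 ÷ 43.0 = 31.68 km; 43.0 has 3 s.f., so the result keeps min(5, 3) = 3 s.f.
Rounded to 3 significant figures: 31.7 km.

31.7 km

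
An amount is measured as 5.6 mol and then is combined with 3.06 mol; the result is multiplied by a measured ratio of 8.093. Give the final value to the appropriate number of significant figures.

5.6 mol + 3.06 mol = 8.66 mol; the sum is limited to 1 decimal place (2 s.f.).
Carrying full precision, 8.66 × 8.093 = 70.08538 mol; 8.093 has 4 s.f., so the result keeps min(2, 4) = 2 s.f.
Rounded to 2 significant figures: 70. mol.

70. mol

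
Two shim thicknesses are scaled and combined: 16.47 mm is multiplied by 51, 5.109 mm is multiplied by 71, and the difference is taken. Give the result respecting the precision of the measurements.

16.47 × 51 = 839.97 → 8.4 × 10^2 mm (2 s.f., last digit at the 10^1 place).
5.109 × 71 = 362.739 → 3.6 × 10^2 mm (2 s.f., last digit at the 10^1 place).
Difference: 477.231 mm; keep the coarser place, 10^1.
Result: 4.8 × 10^2 mm.

4.8 × 10^2 mm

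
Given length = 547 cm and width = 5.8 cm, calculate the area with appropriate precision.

3.2 × 10³ cm²

area = 547 cm × 5.8 cm = 3172.6 cm².
547 has 3 significant figures; 5.8 has 2.
Division/multiplication keeps the fewest: 2 significant figures.
Rounded: 3.2 × 10³ cm².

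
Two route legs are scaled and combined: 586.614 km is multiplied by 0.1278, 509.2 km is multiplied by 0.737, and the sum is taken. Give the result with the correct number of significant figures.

4.50 × 10² km

586.614 × 0.1278 = 74.9692692 → 74.97 km (4 s.f., last digit at the 10^-2 place).
509.2 × 0.737 = 375.2804 → 375 km (3 s.f., last digit at the 10^0 place).
Sum: 450.2496692 km; keep the coarser place, 10^0.
Result: 4.50 × 10² km.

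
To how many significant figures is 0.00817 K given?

0.00817: leading zeros are not significant.

3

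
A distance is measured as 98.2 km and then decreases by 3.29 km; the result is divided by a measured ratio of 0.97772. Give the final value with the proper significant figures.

98.2 km − 3.29 km = 94.91 km; the difference is limited to 1 decimal place (3 s.f.).
Carrying full precision, 94.91 ÷ 0.97772 = 97.0727815735… km; 0.97772 has 5 s.f., so the result keeps min(3, 5) = 3 s.f.
Rounded to 3 significant figures: 97.1 km.

97.1 km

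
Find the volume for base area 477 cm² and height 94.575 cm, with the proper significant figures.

volume = 477 cm² × 94.575 cm = 45112.275 cm³.
477 has 3 significant figures; 94.575 has 5.
Division/multiplication keeps the fewest: 3 significant figures.
Rounded: 4.51 × 10⁴ cm³.

4.51 × 10⁴ cm³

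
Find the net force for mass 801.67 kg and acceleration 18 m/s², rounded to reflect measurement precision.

1.4 × 10^4 N

net force = 801.67 kg × 18 m/s² = 14430.06 N.
801.67 has 5 significant figures; 18 has 2.
Division/multiplication keeps the fewest: 2 significant figures.
Rounded: 1.4 × 10^4 N.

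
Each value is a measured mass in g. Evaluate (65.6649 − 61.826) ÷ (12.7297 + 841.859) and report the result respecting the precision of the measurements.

65.6649 − 61.826 = 3.8389, limited to 3 d.p. → 4 s.f.; 12.7297 + 841.859 = 854.5887, limited to 3 d.p. → 6 s.f.
Carrying full precision, 3.8389 ÷ 854.5887 = 0.00449210245818…; keep min(4, 6) = 4 s.f.
Rounded to 4 significant figures: 0.004492.

0.004492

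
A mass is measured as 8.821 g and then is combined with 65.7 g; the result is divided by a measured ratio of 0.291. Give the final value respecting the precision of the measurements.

8.821 g + 65.7 g = 74.521 g; the sum is limited to 1 decimal place (3 s.f.).
Carrying full precision, 74.521 ÷ 0.291 = 256.085910653… g; 0.291 has 3 s.f., so the result keeps min(3, 3) = 3 s.f.
Rounded to 3 significant figures: 2.56 × 10² g.

2.56 × 10² g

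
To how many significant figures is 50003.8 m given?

50003.8: zeros between nonzero digits are significant.

6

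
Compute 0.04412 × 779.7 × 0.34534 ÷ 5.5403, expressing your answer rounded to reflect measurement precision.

2.144

0.04412 × 779.7 × 0.34534 ÷ 5.5403 = 2.14425603375…
Multiplication/division keeps the fewest significant figures: 0.04412 → 4 s.f., 779.7 → 4 s.f., 0.34534 → 5 s.f., 5.5403 → 5 s.f.; limit is 4.
Rounded to 4 significant figures: 2.144.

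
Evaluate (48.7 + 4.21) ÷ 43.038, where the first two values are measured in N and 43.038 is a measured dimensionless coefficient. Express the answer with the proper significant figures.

48.7 N + 4.21 N = 52.91 N; the sum is limited to 1 decimal place (3 s.f.).
Carrying full precision, 52.91 ÷ 43.038 = 1.2293786886… N; 43.038 has 5 s.f., so the result keeps min(3, 5) = 3 s.f.
Rounded to 3 significant figures: 1.23 N.

1.23 N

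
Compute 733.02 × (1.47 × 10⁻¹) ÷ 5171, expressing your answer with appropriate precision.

733.02 × (1.47 × 10⁻¹) ÷ 5171 = 0.0208381241539…
Multiplication/division keeps the fewest significant figures: 733.02 → 5 s.f., 1.47 × 10⁻¹ → 3 s.f., 5171 → 4 s.f.; limit is 3.
Rounded to 3 significant figures: 0.0208.

0.0208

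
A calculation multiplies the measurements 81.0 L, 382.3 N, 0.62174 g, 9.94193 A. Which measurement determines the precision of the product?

81.0 L → 3 s.f.; 382.3 N → 4 s.f.; 0.62174 g → 5 s.f.; 9.94193 A → 6 s.f.
The fewest is 3 significant figures, from 81.0 L.

81.0 L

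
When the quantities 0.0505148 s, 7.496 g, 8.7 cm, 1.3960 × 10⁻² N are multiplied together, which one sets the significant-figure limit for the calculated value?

8.7 cm

0.0505148 s → 6 s.f.; 7.496 g → 4 s.f.; 8.7 cm → 2 s.f.; 1.3960 × 10⁻² N → 5 s.f.
The fewest is 2 significant figures, from 8.7 cm.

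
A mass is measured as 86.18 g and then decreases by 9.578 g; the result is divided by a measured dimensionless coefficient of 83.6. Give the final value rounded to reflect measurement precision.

0.916 g

86.18 g − 9.578 g = 76.602 g; the difference is limited to 2 decimal places (4 s.f.).
Carrying full precision, 76.602 ÷ 83.6 = 0.916291866029… g; 83.6 has 3 s.f., so the result keeps min(4, 3) = 3 s.f.
Rounded to 3 significant figures: 0.916 g.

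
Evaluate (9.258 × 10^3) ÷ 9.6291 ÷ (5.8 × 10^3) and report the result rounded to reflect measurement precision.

(9.258 × 10^3) ÷ 9.6291 ÷ (5.8 × 10^3) = 0.165769064248…
Multiplication/division keeps the fewest significant figures: 9.258 × 10^3 → 4 s.f., 9.6291 → 5 s.f., 5.8 × 10^3 → 2 s.f.; limit is 2.
Rounded to 2 significant figures: 1.7 × 10^-1.

1.7 × 10^-1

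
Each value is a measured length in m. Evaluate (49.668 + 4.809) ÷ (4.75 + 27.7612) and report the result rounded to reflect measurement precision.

1.676

49.668 + 4.809 = 54.477, limited to 3 d.p. → 5 s.f.; 4.75 + 27.7612 = 32.5112, limited to 2 d.p. → 4 s.f.
Carrying full precision, 54.477 ÷ 32.5112 = 1.675637934…; keep min(5, 4) = 4 s.f.
Rounded to 4 significant figures: 1.676.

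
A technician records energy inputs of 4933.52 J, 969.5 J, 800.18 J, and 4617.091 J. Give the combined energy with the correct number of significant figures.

11320.3 J

4933.52 J + 969.5 J + 800.18 J + 4617.091 J = 11320.291 J.
Addition/subtraction keeps the fewest decimal places: 4933.52 → 2 decimal places, 969.5 → 1 decimal place, 800.18 → 2 decimal places, 4617.091 → 3 decimal places; limit is 1.
Rounded to 1 decimal place: 11320.3 J.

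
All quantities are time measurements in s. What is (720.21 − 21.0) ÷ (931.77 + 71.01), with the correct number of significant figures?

0.6973

720.21 − 21.0 = 699.21, limited to 1 d.p. → 4 s.f.; 931.77 + 71.01 = 1002.78, limited to 2 d.p. → 6 s.f.
Carrying full precision, 699.21 ÷ 1002.78 = 0.697271584994…; keep min(4, 6) = 4 s.f.
Rounded to 4 significant figures: 0.6973.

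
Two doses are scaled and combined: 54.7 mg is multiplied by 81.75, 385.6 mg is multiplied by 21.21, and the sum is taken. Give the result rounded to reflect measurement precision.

1.265 × 10^4 mg

54.7 × 81.75 = 4471.725 → 4.47 × 10^3 mg (3 s.f., last digit at the 10^1 place).
385.6 × 21.21 = 8178.576 → 8179 mg (4 s.f., last digit at the 10^0 place).
Sum: 12650.301 mg; keep the coarser place, 10^1.
Result: 1.265 × 10^4 mg.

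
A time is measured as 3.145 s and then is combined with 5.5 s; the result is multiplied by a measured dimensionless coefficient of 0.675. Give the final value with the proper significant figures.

5.8 s

3.145 s + 5.5 s = 8.645 s; the sum is limited to 1 decimal place (2 s.f.).
Carrying full precision, 8.645 × 0.675 = 5.835375 s; 0.675 has 3 s.f., so the result keeps min(2, 3) = 2 s.f.
Rounded to 2 significant figures: 5.8 s.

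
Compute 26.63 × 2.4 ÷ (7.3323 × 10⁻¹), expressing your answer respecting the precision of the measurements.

87

26.63 × 2.4 ÷ (7.3323 × 10⁻¹) = 87.165009615…
Multiplication/division keeps the fewest significant figures: 26.63 → 4 s.f., 2.4 → 2 s.f., 7.3323 × 10⁻¹ → 5 s.f.; limit is 2.
Rounded to 2 significant figures: 87.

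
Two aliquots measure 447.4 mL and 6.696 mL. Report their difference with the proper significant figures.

440.7 mL

447.4 mL − 6.696 mL = 440.704 mL.
Addition/subtraction keeps the fewest decimal places: 447.4 → 1 decimal place, 6.696 → 3 decimal places; limit is 1.
Rounded to 1 decimal place: 440.7 mL.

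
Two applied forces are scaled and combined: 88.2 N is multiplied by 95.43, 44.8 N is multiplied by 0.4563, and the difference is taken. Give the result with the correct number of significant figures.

88.2 × 95.43 = 8416.926 → 8.42 × 10^3 N (3 s.f., last digit at the 10^1 place).
44.8 × 0.4563 = 20.44224 → 20.4 N (3 s.f., last digit at the 10^-1 place).
Difference: 8396.48376 N; keep the coarser place, 10^1.
Result: 8.40 × 10^3 N.

8.40 × 10^3 N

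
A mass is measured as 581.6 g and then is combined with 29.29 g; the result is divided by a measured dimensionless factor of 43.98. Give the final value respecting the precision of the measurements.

13.89 g

581.6 g + 29.29 g = 610.89 g; the sum is limited to 1 decimal place (4 s.f.).
Carrying full precision, 610.89 ÷ 43.98 = 13.8901773533… g; 43.98 has 4 s.f., so the result keeps min(4, 4) = 4 s.f.
Rounded to 4 significant figures: 13.89 g.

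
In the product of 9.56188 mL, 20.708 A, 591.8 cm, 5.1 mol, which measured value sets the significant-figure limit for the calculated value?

9.56188 mL → 6 s.f.; 20.708 A → 5 s.f.; 591.8 cm → 4 s.f.; 5.1 mol → 2 s.f.
The fewest is 2 significant figures, from 5.1 mol.

5.1 mol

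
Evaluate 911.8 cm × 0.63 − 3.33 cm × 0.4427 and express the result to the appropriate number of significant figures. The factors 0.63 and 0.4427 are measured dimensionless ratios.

911.8 × 0.63 = 574.434 → 5.7 × 10^2 cm (2 s.f., last digit at the 10^1 place).
3.33 × 0.4427 = 1.474191 → 1.47 cm (3 s.f., last digit at the 10^-2 place).
Difference: 572.959809 cm; keep the coarser place, 10^1.
Result: 5.7 × 10^2 cm.

5.7 × 10^2 cm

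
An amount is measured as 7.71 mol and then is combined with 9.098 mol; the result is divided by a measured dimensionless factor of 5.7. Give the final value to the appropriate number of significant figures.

2.9 mol

7.71 mol + 9.098 mol = 16.808 mol; the sum is limited to 2 decimal places (4 s.f.).
Carrying full precision, 16.808 ÷ 5.7 = 2.94877192982… mol; 5.7 has 2 s.f., so the result keeps min(4, 2) = 2 s.f.
Rounded to 2 significant figures: 2.9 mol.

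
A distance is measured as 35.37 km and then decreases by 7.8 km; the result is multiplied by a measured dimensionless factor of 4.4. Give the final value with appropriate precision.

35.37 km − 7.8 km = 27.57 km; the difference is limited to 1 decimal place (3 s.f.).
Carrying full precision, 27.57 × 4.4 = 121.308 km; 4.4 has 2 s.f., so the result keeps min(3, 2) = 2 s.f.
Rounded to 2 significant figures: 1.2 × 10² km.

1.2 × 10² km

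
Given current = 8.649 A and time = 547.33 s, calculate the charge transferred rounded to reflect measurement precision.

4734 C

charge transferred = 8.649 A × 547.33 s = 4733.85717 C.
8.649 has 4 significant figures; 547.33 has 5.
Division/multiplication keeps the fewest: 4 significant figures.
Rounded: 4734 C.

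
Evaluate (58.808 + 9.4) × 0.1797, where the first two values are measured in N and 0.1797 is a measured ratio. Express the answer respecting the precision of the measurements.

58.808 N + 9.4 N = 68.208 N; the sum is limited to 1 decimal place (3 s.f.).
Carrying full precision, 68.208 × 0.1797 = 12.2569776 N; 0.1797 has 4 s.f., so the result keeps min(3, 4) = 3 s.f.
Rounded to 3 significant figures: 12.3 N.

12.3 N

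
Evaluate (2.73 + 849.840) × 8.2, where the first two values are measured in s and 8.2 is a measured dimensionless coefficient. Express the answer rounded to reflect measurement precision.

7.0 × 10^3 s

2.73 s + 849.840 s = 852.570 s; the sum is limited to 2 decimal places (5 s.f.).
Carrying full precision, 852.570 × 8.2 = 6991.074 s; 8.2 has 2 s.f., so the result keeps min(5, 2) = 2 s.f.
Rounded to 2 significant figures: 7.0 × 10^3 s.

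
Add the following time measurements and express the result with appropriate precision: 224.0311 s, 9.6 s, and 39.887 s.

273.5 s

224.0311 s + 9.6 s + 39.887 s = 273.5181 s.
Addition/subtraction keeps the fewest decimal places: 224.0311 → 4 decimal places, 9.6 → 1 decimal place, 39.887 → 3 decimal places; limit is 1.
Rounded to 1 decimal place: 273.5 s.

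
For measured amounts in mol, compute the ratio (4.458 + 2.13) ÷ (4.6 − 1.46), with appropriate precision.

4.458 + 2.13 = 6.588, limited to 2 d.p. → 3 s.f.; 4.6 − 1.46 = 3.14, limited to 1 d.p. → 2 s.f.
Carrying full precision, 6.588 ÷ 3.14 = 2.09808917197…; keep min(3, 2) = 2 s.f.
Rounded to 2 significant figures: 2.1.

2.1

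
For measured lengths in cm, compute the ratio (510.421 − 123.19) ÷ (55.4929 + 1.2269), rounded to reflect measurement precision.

6.8271

510.421 − 123.19 = 387.231, limited to 2 d.p. → 5 s.f.; 55.4929 + 1.2269 = 56.7198, limited to 4 d.p. → 6 s.f.
Carrying full precision, 387.231 ÷ 56.7198 = 6.8270868374…; keep min(5, 6) = 5 s.f.
Rounded to 5 significant figures: 6.8271.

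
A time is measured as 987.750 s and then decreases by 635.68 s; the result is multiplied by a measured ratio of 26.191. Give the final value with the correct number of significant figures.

987.750 s − 635.68 s = 352.070 s; the difference is limited to 2 decimal places (5 s.f.).
Carrying full precision, 352.070 × 26.191 = 9221.06537 s; 26.191 has 5 s.f., so the result keeps min(5, 5) = 5 s.f.
Rounded to 5 significant figures: 9221.1 s.

9221.1 s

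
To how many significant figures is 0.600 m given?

3

0.600: leading zeros are not significant; trailing zeros after a decimal point are significant.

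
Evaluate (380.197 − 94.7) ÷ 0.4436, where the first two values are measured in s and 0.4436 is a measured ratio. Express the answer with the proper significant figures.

380.197 s − 94.7 s = 285.497 s; the difference is limited to 1 decimal place (4 s.f.).
Carrying full precision, 285.497 ÷ 0.4436 = 643.591073039… s; 0.4436 has 4 s.f., so the result keeps min(4, 4) = 4 s.f.
Rounded to 4 significant figures: 643.6 s.

643.6 s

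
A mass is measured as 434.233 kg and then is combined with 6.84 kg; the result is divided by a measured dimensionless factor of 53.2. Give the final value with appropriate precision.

434.233 kg + 6.84 kg = 441.073 kg; the sum is limited to 2 decimal places (5 s.f.).
Carrying full precision, 441.073 ÷ 53.2 = 8.29084586466… kg; 53.2 has 3 s.f., so the result keeps min(5, 3) = 3 s.f.
Rounded to 3 significant figures: 8.29 kg.

8.29 kg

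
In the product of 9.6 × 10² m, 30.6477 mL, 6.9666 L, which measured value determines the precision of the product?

9.6 × 10² m → 2 s.f.; 30.6477 mL → 6 s.f.; 6.9666 L → 5 s.f.
The fewest is 2 significant figures, from 9.6 × 10² m.

9.6 × 10² m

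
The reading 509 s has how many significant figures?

509: zeros between nonzero digits are significant.

3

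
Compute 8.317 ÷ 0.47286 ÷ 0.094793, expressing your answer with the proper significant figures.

1.855 × 10²

8.317 ÷ 0.47286 ÷ 0.094793 = 185.548674227…
Multiplication/division keeps the fewest significant figures: 8.317 → 4 s.f., 0.47286 → 5 s.f., 0.094793 → 5 s.f.; limit is 4.
Rounded to 4 significant figures: 1.855 × 10².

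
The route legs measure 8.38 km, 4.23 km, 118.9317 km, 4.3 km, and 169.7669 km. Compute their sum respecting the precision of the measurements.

305.6 km

8.38 km + 4.23 km + 118.9317 km + 4.3 km + 169.7669 km = 305.6086 km.
Addition/subtraction keeps the fewest decimal places: 8.38 → 2 decimal places, 4.23 → 2 decimal places, 118.9317 → 4 decimal places, 4.3 → 1 decimal place, 169.7669 → 4 decimal places; limit is 1.
Rounded to 1 decimal place: 305.6 km.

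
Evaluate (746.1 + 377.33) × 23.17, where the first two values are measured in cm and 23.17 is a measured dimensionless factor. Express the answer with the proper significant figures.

2.603 × 10^4 cm

746.1 cm + 377.33 cm = 1123.43 cm; the sum is limited to 1 decimal place (5 s.f.).
Carrying full precision, 1123.43 × 23.17 = 26029.8731 cm; 23.17 has 4 s.f., so the result keeps min(5, 4) = 4 s.f.
Rounded to 4 significant figures: 2.603 × 10^4 cm.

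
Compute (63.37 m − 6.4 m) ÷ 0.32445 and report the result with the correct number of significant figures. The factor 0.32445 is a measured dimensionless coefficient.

63.37 m − 6.4 m = 56.97 m; the difference is limited to 1 decimal place (3 s.f.).
Carrying full precision, 56.97 ÷ 0.32445 = 175.589459085… m; 0.32445 has 5 s.f., so the result keeps min(3, 5) = 3 s.f.
Rounded to 3 significant figures: 1.76 × 10² m.

1.76 × 10² m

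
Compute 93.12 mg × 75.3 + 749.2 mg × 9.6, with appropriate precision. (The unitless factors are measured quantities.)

93.12 × 75.3 = 7011.936 → 7.01 × 10^3 mg (3 s.f., last digit at the 10^1 place).
749.2 × 9.6 = 7192.32 → 7.2 × 10^3 mg (2 s.f., last digit at the 10^2 place).
Sum: 14204.256 mg; keep the coarser place, 10^2.
Result: 1.42 × 10^4 mg.

1.42 × 10^4 mg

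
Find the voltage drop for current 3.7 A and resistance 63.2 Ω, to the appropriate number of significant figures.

voltage drop = 3.7 A × 63.2 Ω = 233.84 V.
3.7 has 2 significant figures; 63.2 has 3.
Division/multiplication keeps the fewest: 2 significant figures.
Rounded: 2.3 × 10^2 V.

2.3 × 10^2 V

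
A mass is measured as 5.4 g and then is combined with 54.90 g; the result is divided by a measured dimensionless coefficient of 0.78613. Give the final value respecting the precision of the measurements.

5.4 g + 54.90 g = 60.30 g; the sum is limited to 1 decimal place (3 s.f.).
Carrying full precision, 60.30 ÷ 0.78613 = 76.7048706957… g; 0.78613 has 5 s.f., so the result keeps min(3, 5) = 3 s.f.
Rounded to 3 significant figures: 76.7 g.

76.7 g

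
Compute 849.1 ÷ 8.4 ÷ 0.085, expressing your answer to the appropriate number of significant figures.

849.1 ÷ 8.4 ÷ 0.085 = 1189.21568627…
Multiplication/division keeps the fewest significant figures: 849.1 → 4 s.f., 8.4 → 2 s.f., 0.085 → 2 s.f.; limit is 2.
Rounded to 2 significant figures: 1.2 × 10^3.

1.2 × 10^3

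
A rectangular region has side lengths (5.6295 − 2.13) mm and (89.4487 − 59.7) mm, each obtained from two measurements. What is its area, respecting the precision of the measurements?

5.6295 − 2.13 = 3.4995, limited to 2 d.p. → 3 s.f.; 89.4487 − 59.7 = 29.7487, limited to 1 d.p. → 3 s.f.
Carrying full precision, 3.4995 × 29.7487 = 104.10557565; keep min(3, 3) = 3 s.f.
Rounded to 3 significant figures: 1.04 × 10^2 mm².

1.04 × 10^2 mm²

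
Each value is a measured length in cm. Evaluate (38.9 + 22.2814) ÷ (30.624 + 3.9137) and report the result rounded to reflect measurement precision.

38.9 + 22.2814 = 61.1814, limited to 1 d.p. → 3 s.f.; 30.624 + 3.9137 = 34.5377, limited to 3 d.p. → 5 s.f.
Carrying full precision, 61.1814 ÷ 34.5377 = 1.77143816757…; keep min(3, 5) = 3 s.f.
Rounded to 3 significant figures: 1.77.

1.77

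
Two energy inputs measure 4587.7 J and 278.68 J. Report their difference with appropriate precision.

4309.0 J

4587.7 J − 278.68 J = 4309.02 J.
Addition/subtraction keeps the fewest decimal places: 4587.7 → 1 decimal place, 278.68 → 2 decimal places; limit is 1.
Rounded to 1 decimal place: 4309.0 J.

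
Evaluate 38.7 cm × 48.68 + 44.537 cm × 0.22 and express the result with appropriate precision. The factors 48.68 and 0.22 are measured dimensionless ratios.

38.7 × 48.68 = 1883.916 → 1.88 × 10³ cm (3 s.f., last digit at the 10^1 place).
44.537 × 0.22 = 9.79814 → 9.8 cm (2 s.f., last digit at the 10^-1 place).
Sum: 1893.71414 cm; keep the coarser place, 10^1.
Result: 1.89 × 10³ cm.

1.89 × 10³ cm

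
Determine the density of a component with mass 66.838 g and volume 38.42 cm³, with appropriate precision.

density = 66.838 g ÷ 38.42 cm³ = 1.73966684019… g/cm³.
66.838 has 5 significant figures; 38.42 has 4.
Division/multiplication keeps the fewest: 4 significant figures.
Rounded: 1.740 g/cm³.

1.740 g/cm³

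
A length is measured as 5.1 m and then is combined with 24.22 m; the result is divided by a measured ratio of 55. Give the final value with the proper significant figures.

5.1 m + 24.22 m = 29.32 m; the sum is limited to 1 decimal place (3 s.f.).
Carrying full precision, 29.32 ÷ 55 = 0.533090909091… m; 55 has 2 s.f., so the result keeps min(3, 2) = 2 s.f.
Rounded to 2 significant figures: 0.53 m.

0.53 m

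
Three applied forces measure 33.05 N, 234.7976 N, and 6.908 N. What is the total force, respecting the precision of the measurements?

274.76 N

33.05 N + 234.7976 N + 6.908 N = 274.7556 N.
Addition/subtraction keeps the fewest decimal places: 33.05 → 2 decimal places, 234.7976 → 4 decimal places, 6.908 → 3 decimal places; limit is 2.
Rounded to 2 decimal places: 274.76 N.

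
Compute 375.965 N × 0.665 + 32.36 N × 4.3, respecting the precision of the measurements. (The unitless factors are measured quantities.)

375.965 × 0.665 = 250.016725 → 2.50 × 10² N (3 s.f., last digit at the 10^0 place).
32.36 × 4.3 = 139.148 → 1.4 × 10² N (2 s.f., last digit at the 10^1 place).
Sum: 389.164725 N; keep the coarser place, 10^1.
Result: 3.9 × 10² N.

3.9 × 10² N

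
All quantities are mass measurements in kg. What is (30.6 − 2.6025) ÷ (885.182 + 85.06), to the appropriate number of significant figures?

30.6 − 2.6025 = 27.9975, limited to 1 d.p. → 3 s.f.; 885.182 + 85.06 = 970.242, limited to 2 d.p. → 5 s.f.
Carrying full precision, 27.9975 ÷ 970.242 = 0.0288562028855…; keep min(3, 5) = 3 s.f.
Rounded to 3 significant figures: 2.89 × 10^-2.

2.89 × 10^-2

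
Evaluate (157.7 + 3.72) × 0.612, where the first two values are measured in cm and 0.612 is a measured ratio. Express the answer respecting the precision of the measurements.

98.8 cm

157.7 cm + 3.72 cm = 161.42 cm; the sum is limited to 1 decimal place (4 s.f.).
Carrying full precision, 161.42 × 0.612 = 98.78904 cm; 0.612 has 3 s.f., so the result keeps min(4, 3) = 3 s.f.
Rounded to 3 significant figures: 98.8 cm.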